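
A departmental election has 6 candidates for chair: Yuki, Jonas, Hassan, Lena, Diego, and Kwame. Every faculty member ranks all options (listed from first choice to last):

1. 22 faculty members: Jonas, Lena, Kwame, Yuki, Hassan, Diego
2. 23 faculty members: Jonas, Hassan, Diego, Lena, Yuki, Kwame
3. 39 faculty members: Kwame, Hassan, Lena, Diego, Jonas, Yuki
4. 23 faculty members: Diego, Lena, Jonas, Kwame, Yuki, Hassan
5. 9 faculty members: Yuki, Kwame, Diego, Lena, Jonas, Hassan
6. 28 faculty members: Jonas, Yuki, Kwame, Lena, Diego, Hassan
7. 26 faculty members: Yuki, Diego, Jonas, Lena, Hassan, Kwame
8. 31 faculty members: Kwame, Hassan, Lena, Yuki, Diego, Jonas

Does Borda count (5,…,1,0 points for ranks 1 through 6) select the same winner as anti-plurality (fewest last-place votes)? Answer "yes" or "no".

no

Borda — scores: Yuki 439, Jonas 560, Hassan 420, Lena 562, Diego 452, Kwame 582. Winner: Kwame.
Anti-plurality — last-place votes: Yuki 39, Jonas 31, Hassan 60, Lena 0, Diego 22, Kwame 49. Winner: Lena.
The two methods disagree.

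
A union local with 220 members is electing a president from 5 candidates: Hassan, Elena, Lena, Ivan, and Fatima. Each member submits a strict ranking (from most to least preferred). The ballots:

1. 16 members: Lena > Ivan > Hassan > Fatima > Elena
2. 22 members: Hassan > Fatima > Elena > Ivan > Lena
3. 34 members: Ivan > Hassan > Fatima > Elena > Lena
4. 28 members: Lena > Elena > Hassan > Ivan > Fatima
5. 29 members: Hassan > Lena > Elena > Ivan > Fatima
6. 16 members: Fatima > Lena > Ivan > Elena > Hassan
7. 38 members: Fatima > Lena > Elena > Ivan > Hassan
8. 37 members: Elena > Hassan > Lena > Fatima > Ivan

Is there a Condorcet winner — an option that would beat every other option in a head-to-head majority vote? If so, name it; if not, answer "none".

Checking pairwise contests:
Elena beats Hassan 119–101.
Lena beats Elena 127–93.
Hassan beats Lena 122–98.
Hassan beats Ivan 116–104.
Hassan beats Fatima 166–54.
Every option loses at least one head-to-head, so there is no Condorcet winner.

none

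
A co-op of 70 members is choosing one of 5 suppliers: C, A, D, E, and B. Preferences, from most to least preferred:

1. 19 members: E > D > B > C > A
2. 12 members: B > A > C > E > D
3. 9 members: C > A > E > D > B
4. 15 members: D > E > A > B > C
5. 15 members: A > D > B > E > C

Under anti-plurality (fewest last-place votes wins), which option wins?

Last-place votes: C 30, A 19, D 12, E 0, B 9.
E is ranked last by the fewest voters, so E wins.

E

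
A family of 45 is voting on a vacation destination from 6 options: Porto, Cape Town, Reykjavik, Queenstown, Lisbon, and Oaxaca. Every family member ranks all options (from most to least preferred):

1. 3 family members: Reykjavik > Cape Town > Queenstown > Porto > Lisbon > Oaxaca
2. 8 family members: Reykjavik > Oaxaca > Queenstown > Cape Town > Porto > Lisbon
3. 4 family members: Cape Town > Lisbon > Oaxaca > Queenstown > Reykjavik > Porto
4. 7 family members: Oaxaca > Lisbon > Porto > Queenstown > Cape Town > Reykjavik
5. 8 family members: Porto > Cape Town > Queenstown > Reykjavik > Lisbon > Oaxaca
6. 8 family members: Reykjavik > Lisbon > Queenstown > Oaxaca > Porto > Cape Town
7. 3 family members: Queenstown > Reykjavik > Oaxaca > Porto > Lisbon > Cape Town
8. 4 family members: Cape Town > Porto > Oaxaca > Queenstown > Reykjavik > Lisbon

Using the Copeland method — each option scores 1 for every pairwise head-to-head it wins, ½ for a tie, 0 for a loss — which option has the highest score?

Queenstown

Porto: beats Cape Town and Lisbon; loses to Reykjavik, Queenstown, and Oaxaca → score 2.
Cape Town: beats Reykjavik and Lisbon; loses to Porto, Queenstown, and Oaxaca → score 2.
Reykjavik: beats Porto, Lisbon, and Oaxaca; loses to Cape Town and Queenstown → score 3.
Queenstown: beats Porto, Cape Town, Reykjavik, and Lisbon; loses to Oaxaca → score 4.
Lisbon: beats Oaxaca; loses to Porto, Cape Town, Reykjavik, and Queenstown → score 1.
Oaxaca: beats Porto, Cape Town, and Queenstown; loses to Reykjavik and Lisbon → score 3.
Queenstown has the best pairwise record.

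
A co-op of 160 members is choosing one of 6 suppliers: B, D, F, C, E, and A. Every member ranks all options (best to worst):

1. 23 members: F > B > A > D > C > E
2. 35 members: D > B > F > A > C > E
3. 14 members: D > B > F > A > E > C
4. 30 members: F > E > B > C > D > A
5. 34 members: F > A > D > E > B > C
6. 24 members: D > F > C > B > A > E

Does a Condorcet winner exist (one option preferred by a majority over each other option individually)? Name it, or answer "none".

F

F vs B: 111–49 for F.
F vs D: 87–73 for F.
F vs C: 160–0 for F.
F vs E: 160–0 for F.
F vs A: 160–0 for F.
F beats every other option head-to-head.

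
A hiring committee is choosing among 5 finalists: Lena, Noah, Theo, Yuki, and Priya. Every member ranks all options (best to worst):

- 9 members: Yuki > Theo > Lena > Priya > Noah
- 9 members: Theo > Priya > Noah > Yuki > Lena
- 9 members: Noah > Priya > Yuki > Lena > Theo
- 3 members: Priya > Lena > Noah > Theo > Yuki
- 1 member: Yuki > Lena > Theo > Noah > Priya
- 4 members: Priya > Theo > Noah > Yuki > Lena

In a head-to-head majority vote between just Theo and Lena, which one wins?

Theo

Voters preferring Theo to Lena: 22; preferring Lena to Theo: 13.
Theo wins the head-to-head.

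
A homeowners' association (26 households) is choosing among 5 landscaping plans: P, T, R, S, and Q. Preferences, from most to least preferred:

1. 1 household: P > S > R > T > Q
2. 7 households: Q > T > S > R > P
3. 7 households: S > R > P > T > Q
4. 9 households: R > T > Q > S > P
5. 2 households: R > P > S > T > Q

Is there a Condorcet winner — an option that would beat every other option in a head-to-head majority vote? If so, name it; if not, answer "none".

Checking pairwise contests:
T beats P 16–10.
R beats T 19–7.
S beats R 15–11.
T beats S 16–10.
T beats Q 19–7.
Every option loses at least one head-to-head, so there is no Condorcet winner.

none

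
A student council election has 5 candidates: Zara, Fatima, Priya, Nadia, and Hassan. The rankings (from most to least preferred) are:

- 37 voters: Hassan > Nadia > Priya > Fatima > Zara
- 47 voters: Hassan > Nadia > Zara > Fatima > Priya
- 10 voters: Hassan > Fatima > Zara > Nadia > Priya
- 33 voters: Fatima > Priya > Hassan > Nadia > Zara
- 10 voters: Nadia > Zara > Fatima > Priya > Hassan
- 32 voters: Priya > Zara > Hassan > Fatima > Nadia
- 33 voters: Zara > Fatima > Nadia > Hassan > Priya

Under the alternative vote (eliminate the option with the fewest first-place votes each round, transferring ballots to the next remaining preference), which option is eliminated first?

Nadia

Round 1: Zara 33, Fatima 33, Priya 32, Nadia 10, Hassan 94. Eliminate Nadia.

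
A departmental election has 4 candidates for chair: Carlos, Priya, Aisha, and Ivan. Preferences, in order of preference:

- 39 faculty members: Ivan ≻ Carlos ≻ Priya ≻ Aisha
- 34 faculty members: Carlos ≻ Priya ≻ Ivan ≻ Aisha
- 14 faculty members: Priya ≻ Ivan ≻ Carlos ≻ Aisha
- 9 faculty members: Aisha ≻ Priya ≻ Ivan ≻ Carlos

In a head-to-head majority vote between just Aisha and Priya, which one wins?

Voters preferring Aisha to Priya: 9; preferring Priya to Aisha: 87.
Priya wins the head-to-head.

Priya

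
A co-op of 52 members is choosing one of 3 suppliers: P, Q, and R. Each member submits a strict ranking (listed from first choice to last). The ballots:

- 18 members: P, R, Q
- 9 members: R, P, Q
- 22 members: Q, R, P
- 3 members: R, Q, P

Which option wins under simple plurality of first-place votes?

First-place votes: P 18, Q 22, R 12.
Q has the most first-place votes.

Q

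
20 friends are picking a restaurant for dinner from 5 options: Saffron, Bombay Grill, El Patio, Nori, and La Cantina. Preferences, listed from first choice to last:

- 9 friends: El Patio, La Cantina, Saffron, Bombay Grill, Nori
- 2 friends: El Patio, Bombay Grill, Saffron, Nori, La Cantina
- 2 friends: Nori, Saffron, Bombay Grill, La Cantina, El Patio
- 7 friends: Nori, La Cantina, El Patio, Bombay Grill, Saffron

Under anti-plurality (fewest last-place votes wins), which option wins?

Last-place votes: Saffron 7, Bombay Grill 0, El Patio 2, Nori 9, La Cantina 2.
Bombay Grill is ranked last by the fewest voters, so Bombay Grill wins.

Bombay Grill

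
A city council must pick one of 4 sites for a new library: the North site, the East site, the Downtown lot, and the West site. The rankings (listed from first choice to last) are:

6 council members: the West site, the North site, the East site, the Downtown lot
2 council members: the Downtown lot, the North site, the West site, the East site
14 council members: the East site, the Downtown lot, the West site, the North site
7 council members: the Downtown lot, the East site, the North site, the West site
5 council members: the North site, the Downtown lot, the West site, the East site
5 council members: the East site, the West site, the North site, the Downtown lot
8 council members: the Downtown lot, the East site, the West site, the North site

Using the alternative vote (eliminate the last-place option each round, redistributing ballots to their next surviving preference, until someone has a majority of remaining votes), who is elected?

Round 1: the North site 5, the East site 19, the Downtown lot 17, the West site 6. Eliminate the North site.
Round 2: the East site 19, the Downtown lot 22, the West site 6. Eliminate the West site.
Round 3: the East site 25, the Downtown lot 22. The East site has a majority.

the East site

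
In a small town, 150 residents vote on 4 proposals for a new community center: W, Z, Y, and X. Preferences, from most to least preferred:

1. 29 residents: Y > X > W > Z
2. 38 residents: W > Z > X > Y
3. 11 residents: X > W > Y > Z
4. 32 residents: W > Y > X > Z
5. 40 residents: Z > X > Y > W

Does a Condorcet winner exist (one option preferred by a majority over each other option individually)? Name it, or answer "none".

none

Checking pairwise contests:
X beats W 80–70.
W beats Z 110–40.
W beats Y 81–69.
Z beats X 78–72.
Every option loses at least one head-to-head, so there is no Condorcet winner.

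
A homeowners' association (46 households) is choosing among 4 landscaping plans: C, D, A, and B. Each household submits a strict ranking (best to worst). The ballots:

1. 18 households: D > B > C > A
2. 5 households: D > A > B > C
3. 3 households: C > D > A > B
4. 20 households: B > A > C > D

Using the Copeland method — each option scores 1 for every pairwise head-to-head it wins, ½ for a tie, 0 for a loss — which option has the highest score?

D

C: ties D; loses to A and B → score 0.5.
D: beats A and B; ties C → score 2.5.
A: beats C; loses to D and B → score 1.
B: beats C and A; loses to D → score 2.
D has the best pairwise record.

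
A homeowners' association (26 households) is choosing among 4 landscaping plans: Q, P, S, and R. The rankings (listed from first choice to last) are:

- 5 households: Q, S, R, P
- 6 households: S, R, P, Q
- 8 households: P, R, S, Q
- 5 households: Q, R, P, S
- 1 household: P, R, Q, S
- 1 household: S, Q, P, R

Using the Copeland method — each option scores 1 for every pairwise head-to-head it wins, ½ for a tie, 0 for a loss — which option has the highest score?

R

Q: loses to P, S, and R → score 0.
P: beats Q and S; loses to R → score 2.
S: beats Q; loses to P and R → score 1.
R: beats Q, P, and S → score 3.
R has the best pairwise record.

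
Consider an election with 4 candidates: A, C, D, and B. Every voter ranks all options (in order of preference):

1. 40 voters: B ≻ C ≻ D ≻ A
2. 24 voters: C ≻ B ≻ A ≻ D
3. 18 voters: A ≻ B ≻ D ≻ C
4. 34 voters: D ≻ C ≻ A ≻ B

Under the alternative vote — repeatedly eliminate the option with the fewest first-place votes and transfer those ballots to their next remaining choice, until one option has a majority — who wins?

B

Round 1: A 18, C 24, D 34, B 40. Eliminate A.
Round 2: C 24, D 34, B 58. Eliminate C.
Round 3: D 34, B 82. B has a majority.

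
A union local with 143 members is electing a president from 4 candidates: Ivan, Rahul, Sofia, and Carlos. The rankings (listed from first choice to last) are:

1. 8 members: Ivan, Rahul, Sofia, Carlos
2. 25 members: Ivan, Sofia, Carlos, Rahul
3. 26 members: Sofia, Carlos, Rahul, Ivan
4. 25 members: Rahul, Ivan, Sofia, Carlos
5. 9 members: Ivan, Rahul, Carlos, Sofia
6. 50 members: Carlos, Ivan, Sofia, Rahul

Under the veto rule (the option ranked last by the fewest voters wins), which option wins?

Sofia

Last-place votes: Ivan 26, Rahul 75, Sofia 9, Carlos 33.
Sofia is ranked last by the fewest voters, so Sofia wins.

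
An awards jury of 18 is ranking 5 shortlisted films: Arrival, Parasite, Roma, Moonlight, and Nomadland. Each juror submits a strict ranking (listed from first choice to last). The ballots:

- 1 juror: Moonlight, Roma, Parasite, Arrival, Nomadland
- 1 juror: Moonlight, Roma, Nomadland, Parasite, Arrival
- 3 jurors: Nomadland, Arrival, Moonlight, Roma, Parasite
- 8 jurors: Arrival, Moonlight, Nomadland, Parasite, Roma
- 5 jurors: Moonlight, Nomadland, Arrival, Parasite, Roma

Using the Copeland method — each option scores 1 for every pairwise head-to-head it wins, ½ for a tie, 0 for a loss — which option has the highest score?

Arrival

Arrival: beats Parasite, Roma, and Moonlight; ties Nomadland → score 3.5.
Parasite: beats Roma; loses to Arrival, Moonlight, and Nomadland → score 1.
Roma: loses to Arrival, Parasite, Moonlight, and Nomadland → score 0.
Moonlight: beats Parasite, Roma, and Nomadland; loses to Arrival → score 3.
Nomadland: beats Parasite and Roma; ties Arrival; loses to Moonlight → score 2.5.
Arrival has the best pairwise record.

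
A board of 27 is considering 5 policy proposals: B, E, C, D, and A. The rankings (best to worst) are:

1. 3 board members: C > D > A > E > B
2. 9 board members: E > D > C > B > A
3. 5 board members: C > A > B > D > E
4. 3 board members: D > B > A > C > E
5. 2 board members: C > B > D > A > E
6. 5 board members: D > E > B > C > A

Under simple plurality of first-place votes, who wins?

C

First-place votes: B 0, E 9, C 10, D 8, A 0.
C has the most first-place votes.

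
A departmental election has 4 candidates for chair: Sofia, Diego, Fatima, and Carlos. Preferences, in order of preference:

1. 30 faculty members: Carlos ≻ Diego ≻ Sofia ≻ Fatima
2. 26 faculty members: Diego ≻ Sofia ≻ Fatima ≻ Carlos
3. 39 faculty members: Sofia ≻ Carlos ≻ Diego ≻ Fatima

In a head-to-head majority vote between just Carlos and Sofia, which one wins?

Sofia

Voters preferring Carlos to Sofia: 30; preferring Sofia to Carlos: 65.
Sofia wins the head-to-head.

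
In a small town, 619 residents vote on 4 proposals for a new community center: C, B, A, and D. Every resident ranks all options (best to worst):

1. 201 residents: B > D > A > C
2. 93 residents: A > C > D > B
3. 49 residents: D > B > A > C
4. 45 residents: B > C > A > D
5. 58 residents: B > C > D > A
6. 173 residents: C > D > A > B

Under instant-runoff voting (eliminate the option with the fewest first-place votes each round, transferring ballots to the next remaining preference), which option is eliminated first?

D

Round 1: C 173, B 304, A 93, D 49. Eliminate D.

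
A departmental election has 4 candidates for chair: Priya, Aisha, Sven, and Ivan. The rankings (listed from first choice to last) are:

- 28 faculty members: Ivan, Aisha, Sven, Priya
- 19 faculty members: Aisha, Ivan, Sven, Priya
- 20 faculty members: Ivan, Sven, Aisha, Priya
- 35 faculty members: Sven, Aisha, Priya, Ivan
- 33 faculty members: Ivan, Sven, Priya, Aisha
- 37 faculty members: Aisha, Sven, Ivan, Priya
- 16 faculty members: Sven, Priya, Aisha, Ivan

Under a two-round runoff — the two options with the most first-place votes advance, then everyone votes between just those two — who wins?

Round 1 first-place votes: Priya 0, Aisha 56, Sven 51, Ivan 81.
Ivan and Aisha advance.
Runoff: Ivan is preferred to Aisha by 81 voters; Aisha by 107.
Aisha wins the runoff.

Aisha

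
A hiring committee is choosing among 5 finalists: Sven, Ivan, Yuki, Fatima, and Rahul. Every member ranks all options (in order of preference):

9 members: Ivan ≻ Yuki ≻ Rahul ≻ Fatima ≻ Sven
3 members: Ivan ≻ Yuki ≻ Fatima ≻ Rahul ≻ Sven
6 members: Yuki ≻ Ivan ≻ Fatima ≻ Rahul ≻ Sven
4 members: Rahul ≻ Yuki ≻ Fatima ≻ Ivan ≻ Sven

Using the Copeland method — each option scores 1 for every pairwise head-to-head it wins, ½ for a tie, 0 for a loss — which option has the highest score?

Sven: loses to Ivan, Yuki, Fatima, and Rahul → score 0.
Ivan: beats Sven, Yuki, Fatima, and Rahul → score 4.
Yuki: beats Sven, Fatima, and Rahul; loses to Ivan → score 3.
Fatima: beats Sven; loses to Ivan, Yuki, and Rahul → score 1.
Rahul: beats Sven and Fatima; loses to Ivan and Yuki → score 2.
Ivan has the best pairwise record.

Ivan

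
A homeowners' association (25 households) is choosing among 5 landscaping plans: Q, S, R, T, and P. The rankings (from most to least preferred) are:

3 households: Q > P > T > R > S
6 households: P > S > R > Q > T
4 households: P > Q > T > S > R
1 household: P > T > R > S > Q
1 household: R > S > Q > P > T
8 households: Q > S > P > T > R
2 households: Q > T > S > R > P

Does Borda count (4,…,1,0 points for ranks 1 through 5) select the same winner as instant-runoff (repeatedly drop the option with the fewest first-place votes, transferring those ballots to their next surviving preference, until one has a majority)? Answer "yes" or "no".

Borda — scores: Q 72, S 54, R 23, T 31, P 70. Winner: Q.
Instant-runoff — R1 Q 13, S 0, R 1, T 0, P 11 (Q winner). Winner: Q.
The two methods agree.

yes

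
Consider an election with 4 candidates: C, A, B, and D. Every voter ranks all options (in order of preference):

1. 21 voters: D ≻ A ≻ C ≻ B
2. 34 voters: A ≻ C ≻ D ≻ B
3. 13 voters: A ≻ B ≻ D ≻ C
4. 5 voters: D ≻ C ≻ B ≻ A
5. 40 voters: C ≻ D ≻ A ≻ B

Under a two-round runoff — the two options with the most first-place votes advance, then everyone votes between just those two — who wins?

Round 1 first-place votes: C 40, A 47, B 0, D 26.
A and C advance.
Runoff: A is preferred to C by 68 voters; C by 45.
A wins the runoff.

A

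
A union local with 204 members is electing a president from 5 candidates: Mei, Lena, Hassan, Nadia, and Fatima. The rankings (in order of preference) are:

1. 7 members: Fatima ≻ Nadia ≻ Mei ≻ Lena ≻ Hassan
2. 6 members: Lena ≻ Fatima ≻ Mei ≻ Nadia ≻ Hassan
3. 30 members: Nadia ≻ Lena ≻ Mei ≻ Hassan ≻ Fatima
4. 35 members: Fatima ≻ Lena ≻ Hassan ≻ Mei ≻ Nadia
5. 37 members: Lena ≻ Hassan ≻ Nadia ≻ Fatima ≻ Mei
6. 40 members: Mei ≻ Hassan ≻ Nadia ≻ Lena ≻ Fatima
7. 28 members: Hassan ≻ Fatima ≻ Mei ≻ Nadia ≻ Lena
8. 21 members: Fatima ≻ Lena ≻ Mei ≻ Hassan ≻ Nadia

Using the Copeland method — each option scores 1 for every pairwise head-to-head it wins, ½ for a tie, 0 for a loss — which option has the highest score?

Mei: beats Hassan and Nadia; loses to Lena and Fatima → score 2.
Lena: beats Mei, Hassan, and Fatima; loses to Nadia → score 3.
Hassan: beats Nadia and Fatima; loses to Mei and Lena → score 2.
Nadia: beats Lena and Fatima; loses to Mei and Hassan → score 2.
Fatima: beats Mei; loses to Lena, Hassan, and Nadia → score 1.
Lena has the best pairwise record.

Lena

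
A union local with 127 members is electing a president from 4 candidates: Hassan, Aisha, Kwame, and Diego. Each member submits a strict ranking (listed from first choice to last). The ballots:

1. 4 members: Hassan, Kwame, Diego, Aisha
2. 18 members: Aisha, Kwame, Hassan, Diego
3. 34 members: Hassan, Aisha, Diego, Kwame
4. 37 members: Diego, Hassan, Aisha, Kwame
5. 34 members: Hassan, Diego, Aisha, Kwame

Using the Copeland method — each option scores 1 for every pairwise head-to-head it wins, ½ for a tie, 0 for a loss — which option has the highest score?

Hassan: beats Aisha, Kwame, and Diego → score 3.
Aisha: beats Kwame; loses to Hassan and Diego → score 1.
Kwame: loses to Hassan, Aisha, and Diego → score 0.
Diego: beats Aisha and Kwame; loses to Hassan → score 2.
Hassan has the best pairwise record.

Hassan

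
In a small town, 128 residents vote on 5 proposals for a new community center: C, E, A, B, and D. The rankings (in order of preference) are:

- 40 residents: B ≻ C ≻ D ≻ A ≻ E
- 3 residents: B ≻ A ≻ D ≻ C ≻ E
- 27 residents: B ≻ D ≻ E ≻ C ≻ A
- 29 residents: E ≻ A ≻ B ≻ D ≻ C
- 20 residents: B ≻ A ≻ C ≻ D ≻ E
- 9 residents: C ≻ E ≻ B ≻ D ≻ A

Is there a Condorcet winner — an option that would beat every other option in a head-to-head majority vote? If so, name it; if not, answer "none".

B vs C: 119–9 for B.
B vs E: 90–38 for B.
B vs A: 99–29 for B.
B vs D: 128–0 for B.
B beats every other option head-to-head.

B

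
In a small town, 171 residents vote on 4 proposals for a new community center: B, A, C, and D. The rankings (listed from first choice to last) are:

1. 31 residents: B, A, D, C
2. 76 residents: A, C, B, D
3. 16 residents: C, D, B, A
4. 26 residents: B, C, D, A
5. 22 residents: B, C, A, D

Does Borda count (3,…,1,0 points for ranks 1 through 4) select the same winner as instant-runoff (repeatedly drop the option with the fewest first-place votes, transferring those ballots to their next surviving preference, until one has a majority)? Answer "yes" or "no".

yes

Borda — scores: B 329, A 312, C 296, D 89. Winner: B.
Instant-runoff — R1 B 79, A 76, C 16, D 0 (D out); R2 B 79, A 76, C 16 (C out); R3 B 95, A 76 (B winner). Winner: B.
The two methods agree.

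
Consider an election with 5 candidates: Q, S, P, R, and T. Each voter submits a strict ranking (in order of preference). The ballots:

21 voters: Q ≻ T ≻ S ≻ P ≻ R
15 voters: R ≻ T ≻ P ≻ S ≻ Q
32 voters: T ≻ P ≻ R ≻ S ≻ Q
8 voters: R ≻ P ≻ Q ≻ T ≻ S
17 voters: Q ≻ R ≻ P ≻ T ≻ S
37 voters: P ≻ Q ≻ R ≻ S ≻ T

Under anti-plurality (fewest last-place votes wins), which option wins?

P

Last-place votes: Q 47, S 25, P 0, R 21, T 37.
P is ranked last by the fewest voters, so P wins.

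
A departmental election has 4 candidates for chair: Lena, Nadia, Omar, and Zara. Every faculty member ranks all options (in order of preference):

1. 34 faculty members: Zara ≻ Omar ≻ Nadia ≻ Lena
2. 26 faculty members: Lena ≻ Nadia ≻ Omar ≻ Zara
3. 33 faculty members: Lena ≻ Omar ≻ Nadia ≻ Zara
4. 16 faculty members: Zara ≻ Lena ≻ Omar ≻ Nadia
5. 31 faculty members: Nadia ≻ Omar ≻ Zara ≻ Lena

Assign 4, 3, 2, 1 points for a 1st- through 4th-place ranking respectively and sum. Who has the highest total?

Omar

Lena: 34·1 + 26·4 + 33·4 + 16·3 + 31·1 = 349
Nadia: 34·2 + 26·3 + 33·2 + 16·1 + 31·4 = 352
Omar: 34·3 + 26·2 + 33·3 + 16·2 + 31·3 = 378
Zara: 34·4 + 26·1 + 33·1 + 16·4 + 31·2 = 321
Omar has the highest Borda score (378).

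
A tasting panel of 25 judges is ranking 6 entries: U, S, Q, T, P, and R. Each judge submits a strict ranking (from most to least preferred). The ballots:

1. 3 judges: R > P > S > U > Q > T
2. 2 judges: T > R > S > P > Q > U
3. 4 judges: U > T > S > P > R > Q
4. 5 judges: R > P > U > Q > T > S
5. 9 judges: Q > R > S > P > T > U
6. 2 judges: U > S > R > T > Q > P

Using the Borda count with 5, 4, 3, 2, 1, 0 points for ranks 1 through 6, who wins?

U: 3·2 + 2·0 + 4·5 + 5·3 + 9·0 + 2·5 = 51
S: 3·3 + 2·3 + 4·3 + 5·0 + 9·3 + 2·4 = 62
Q: 3·1 + 2·1 + 4·0 + 5·2 + 9·5 + 2·1 = 62
T: 3·0 + 2·5 + 4·4 + 5·1 + 9·1 + 2·2 = 44
P: 3·4 + 2·2 + 4·2 + 5·4 + 9·2 + 2·0 = 62
R: 3·5 + 2·4 + 4·1 + 5·5 + 9·4 + 2·3 = 94
R has the highest Borda score (94).

R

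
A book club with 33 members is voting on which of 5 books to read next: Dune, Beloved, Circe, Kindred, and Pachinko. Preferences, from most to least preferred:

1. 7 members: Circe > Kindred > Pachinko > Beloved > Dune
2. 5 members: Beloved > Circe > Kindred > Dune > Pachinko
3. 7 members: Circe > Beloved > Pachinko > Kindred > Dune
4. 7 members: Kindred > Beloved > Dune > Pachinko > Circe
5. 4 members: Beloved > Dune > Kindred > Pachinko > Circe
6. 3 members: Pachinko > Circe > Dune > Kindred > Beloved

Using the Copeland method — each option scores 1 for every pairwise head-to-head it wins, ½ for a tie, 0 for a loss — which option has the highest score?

Dune: loses to Beloved, Circe, Kindred, and Pachinko → score 0.
Beloved: beats Dune and Pachinko; loses to Circe and Kindred → score 2.
Circe: beats Dune, Beloved, Kindred, and Pachinko → score 4.
Kindred: beats Dune, Beloved, and Pachinko; loses to Circe → score 3.
Pachinko: beats Dune; loses to Beloved, Circe, and Kindred → score 1.
Circe has the best pairwise record.

Circe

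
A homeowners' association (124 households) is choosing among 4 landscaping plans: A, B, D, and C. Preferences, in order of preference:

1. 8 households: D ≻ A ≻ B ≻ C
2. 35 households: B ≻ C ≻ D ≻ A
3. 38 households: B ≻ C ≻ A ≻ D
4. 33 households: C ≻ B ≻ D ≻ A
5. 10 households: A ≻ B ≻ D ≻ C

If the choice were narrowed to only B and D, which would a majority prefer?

B

Voters preferring B to D: 116; preferring D to B: 8.
B wins the head-to-head.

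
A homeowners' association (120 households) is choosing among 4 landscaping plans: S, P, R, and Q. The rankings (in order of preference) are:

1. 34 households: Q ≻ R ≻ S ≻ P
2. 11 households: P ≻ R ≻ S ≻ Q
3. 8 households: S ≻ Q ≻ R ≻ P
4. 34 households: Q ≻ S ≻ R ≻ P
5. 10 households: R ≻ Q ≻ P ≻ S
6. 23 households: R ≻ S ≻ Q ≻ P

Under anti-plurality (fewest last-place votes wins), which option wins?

Last-place votes: S 10, P 99, R 0, Q 11.
R is ranked last by the fewest voters, so R wins.

R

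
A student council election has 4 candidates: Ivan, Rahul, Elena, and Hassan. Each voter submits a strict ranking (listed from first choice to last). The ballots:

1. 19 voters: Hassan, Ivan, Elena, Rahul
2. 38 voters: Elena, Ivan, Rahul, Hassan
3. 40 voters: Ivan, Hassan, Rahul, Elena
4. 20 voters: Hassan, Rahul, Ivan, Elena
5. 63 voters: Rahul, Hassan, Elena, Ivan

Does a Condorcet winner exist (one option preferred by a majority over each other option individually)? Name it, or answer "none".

Checking pairwise contests:
Elena beats Ivan 101–79.
Ivan beats Rahul 97–83.
Rahul beats Elena 123–57.
Rahul beats Hassan 101–79.
Every option loses at least one head-to-head, so there is no Condorcet winner.

none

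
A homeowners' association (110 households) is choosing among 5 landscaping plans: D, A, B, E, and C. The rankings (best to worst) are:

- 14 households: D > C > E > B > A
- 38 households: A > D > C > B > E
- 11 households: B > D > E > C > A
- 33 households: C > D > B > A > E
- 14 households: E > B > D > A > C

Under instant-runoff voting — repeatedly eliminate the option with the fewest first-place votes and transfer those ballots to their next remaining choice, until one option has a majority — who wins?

Round 1: D 14, A 38, B 11, E 14, C 33. Eliminate B.
Round 2: D 25, A 38, E 14, C 33. Eliminate E.
Round 3: D 39, A 38, C 33. Eliminate C.
Round 4: D 72, A 38. D has a majority.

D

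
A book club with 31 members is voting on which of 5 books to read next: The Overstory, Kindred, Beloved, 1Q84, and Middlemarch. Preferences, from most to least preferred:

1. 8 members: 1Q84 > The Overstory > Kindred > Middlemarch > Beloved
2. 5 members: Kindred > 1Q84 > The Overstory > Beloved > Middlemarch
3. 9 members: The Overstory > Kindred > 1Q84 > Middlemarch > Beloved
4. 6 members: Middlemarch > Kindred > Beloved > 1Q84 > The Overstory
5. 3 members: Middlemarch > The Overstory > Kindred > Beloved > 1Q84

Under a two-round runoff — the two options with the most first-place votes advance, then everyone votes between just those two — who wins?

The Overstory

Round 1 first-place votes: The Overstory 9, Kindred 5, Beloved 0, 1Q84 8, Middlemarch 9.
Middlemarch and The Overstory advance.
Runoff: Middlemarch is preferred to The Overstory by 9 voters; The Overstory by 22.
The Overstory wins the runoff.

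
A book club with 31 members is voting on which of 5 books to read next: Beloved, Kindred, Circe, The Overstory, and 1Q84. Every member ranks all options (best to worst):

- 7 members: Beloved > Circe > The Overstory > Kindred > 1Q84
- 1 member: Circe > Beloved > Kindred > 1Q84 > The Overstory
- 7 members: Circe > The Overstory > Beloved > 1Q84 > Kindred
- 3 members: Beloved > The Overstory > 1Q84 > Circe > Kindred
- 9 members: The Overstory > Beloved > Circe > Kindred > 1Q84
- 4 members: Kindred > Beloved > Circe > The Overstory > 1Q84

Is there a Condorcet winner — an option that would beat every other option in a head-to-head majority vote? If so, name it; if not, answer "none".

Checking pairwise contests:
The Overstory beats Beloved 16–15.
Beloved beats Kindred 27–4.
Beloved beats Circe 23–8.
Circe beats The Overstory 19–12.
Beloved beats 1Q84 31–0.
Every option loses at least one head-to-head, so there is no Condorcet winner.

none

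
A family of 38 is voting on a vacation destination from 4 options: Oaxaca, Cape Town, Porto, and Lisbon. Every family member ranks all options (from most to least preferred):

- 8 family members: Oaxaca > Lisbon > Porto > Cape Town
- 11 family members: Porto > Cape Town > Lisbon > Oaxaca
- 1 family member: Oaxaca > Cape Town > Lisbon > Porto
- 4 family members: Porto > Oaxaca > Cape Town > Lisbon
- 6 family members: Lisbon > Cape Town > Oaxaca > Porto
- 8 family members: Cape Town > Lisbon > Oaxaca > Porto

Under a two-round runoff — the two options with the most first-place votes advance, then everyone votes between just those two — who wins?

Oaxaca

Round 1 first-place votes: Oaxaca 9, Cape Town 8, Porto 15, Lisbon 6.
Porto and Oaxaca advance.
Runoff: Porto is preferred to Oaxaca by 15 voters; Oaxaca by 23.
Oaxaca wins the runoff.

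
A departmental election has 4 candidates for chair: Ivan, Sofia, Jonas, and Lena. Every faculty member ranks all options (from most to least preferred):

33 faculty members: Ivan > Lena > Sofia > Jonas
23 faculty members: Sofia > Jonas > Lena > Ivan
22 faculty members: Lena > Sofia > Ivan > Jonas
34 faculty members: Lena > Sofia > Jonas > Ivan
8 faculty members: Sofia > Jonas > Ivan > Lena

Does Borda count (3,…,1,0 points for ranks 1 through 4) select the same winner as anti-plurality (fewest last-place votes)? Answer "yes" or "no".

no

Borda — scores: Ivan 129, Sofia 238, Jonas 96, Lena 257. Winner: Lena.
Anti-plurality — last-place votes: Ivan 57, Sofia 0, Jonas 55, Lena 8. Winner: Sofia.
The two methods disagree.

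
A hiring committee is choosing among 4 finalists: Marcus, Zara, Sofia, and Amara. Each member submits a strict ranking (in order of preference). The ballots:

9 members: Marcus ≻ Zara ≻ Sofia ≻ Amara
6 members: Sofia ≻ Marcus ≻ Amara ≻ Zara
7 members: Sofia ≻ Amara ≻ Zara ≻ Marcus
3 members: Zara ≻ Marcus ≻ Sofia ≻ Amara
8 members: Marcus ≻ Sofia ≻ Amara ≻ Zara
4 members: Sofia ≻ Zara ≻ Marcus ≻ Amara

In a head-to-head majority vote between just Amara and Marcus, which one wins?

Marcus

Voters preferring Amara to Marcus: 7; preferring Marcus to Amara: 30.
Marcus wins the head-to-head.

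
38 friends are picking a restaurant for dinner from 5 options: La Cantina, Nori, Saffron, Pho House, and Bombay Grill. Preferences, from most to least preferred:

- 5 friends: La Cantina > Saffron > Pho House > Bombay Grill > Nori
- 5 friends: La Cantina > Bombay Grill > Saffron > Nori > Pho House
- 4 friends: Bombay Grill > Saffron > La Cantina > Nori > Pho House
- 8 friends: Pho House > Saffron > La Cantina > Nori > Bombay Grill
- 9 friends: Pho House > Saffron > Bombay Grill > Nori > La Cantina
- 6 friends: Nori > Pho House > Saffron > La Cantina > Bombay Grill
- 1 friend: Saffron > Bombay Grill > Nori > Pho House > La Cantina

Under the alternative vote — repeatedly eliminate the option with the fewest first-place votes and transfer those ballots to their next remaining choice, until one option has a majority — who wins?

Round 1: La Cantina 10, Nori 6, Saffron 1, Pho House 17, Bombay Grill 4. Eliminate Saffron.
Round 2: La Cantina 10, Nori 6, Pho House 17, Bombay Grill 5. Eliminate Bombay Grill.
Round 3: La Cantina 14, Nori 7, Pho House 17. Eliminate Nori.
Round 4: La Cantina 14, Pho House 24. Pho House has a majority.

Pho House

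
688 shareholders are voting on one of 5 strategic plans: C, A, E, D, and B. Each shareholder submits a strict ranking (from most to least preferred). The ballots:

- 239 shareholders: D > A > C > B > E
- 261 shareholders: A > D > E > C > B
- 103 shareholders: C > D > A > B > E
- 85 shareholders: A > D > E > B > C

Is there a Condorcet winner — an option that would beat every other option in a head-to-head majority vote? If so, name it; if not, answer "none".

A vs C: 585–103 for A.
A vs E: 688–0 for A.
A vs D: 346–342 for A.
A vs B: 688–0 for A.
A beats every other option head-to-head.

A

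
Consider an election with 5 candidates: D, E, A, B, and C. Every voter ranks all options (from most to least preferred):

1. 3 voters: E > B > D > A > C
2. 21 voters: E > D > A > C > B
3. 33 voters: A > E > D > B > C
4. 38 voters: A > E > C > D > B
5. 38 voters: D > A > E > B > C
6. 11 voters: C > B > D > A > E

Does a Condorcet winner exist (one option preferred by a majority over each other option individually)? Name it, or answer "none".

Checking pairwise contests:
E beats D 95–49.
A beats E 120–24.
D beats A 73–71.
D beats B 130–14.
D beats C 95–49.
Every option loses at least one head-to-head, so there is no Condorcet winner.

none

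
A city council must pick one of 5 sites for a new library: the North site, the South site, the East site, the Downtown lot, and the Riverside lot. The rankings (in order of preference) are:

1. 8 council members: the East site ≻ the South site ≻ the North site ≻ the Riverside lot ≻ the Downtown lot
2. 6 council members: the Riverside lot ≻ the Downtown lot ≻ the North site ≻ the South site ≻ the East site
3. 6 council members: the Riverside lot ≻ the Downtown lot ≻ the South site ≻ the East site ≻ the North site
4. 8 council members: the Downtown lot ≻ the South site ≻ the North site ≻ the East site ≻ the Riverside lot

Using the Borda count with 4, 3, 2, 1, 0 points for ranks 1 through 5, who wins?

the North site: 8·2 + 6·2 + 6·0 + 8·2 = 44
the South site: 8·3 + 6·1 + 6·2 + 8·3 = 66
the East site: 8·4 + 6·0 + 6·1 + 8·1 = 46
the Downtown lot: 8·0 + 6·3 + 6·3 + 8·4 = 68
the Riverside lot: 8·1 + 6·4 + 6·4 + 8·0 = 56
the Downtown lot has the highest Borda score (68).

the Downtown lot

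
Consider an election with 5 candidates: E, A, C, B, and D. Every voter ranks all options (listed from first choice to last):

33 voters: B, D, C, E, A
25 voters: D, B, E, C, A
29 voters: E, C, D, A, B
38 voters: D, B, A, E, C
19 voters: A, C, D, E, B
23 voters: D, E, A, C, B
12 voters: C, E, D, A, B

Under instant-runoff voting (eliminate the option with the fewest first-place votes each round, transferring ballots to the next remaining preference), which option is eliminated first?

Round 1: E 29, A 19, C 12, B 33, D 86. Eliminate C.

C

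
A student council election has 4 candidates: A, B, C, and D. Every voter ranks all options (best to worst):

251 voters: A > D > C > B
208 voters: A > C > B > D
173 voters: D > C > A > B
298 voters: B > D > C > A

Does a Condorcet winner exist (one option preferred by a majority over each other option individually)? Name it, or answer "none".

none

Checking pairwise contests:
C beats A 471–459.
A beats B 632–298.
D beats C 722–208.
B beats D 506–424.
Every option loses at least one head-to-head, so there is no Condorcet winner.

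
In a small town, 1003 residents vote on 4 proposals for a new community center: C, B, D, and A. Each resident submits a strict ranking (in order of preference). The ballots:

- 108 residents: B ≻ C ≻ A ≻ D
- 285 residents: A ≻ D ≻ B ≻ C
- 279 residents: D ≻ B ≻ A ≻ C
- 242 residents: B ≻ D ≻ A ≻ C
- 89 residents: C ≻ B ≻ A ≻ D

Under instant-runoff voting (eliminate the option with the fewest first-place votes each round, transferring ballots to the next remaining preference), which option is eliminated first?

Round 1: C 89, B 350, D 279, A 285. Eliminate C.

C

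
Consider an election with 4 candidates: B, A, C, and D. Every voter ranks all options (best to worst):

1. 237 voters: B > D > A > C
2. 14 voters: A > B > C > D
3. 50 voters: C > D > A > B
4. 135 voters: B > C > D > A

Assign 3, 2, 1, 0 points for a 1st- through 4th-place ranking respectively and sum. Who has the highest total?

B: 237·3 + 14·2 + 50·0 + 135·3 = 1144
A: 237·1 + 14·3 + 50·1 + 135·0 = 329
C: 237·0 + 14·1 + 50·3 + 135·2 = 434
D: 237·2 + 14·0 + 50·2 + 135·1 = 709
B has the highest Borda score (1144).

B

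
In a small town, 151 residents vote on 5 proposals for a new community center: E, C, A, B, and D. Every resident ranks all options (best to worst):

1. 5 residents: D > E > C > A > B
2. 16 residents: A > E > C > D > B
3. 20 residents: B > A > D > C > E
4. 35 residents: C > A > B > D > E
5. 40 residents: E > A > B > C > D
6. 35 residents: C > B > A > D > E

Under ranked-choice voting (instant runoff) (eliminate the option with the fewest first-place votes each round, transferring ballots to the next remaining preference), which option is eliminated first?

Round 1: E 40, C 70, A 16, B 20, D 5. Eliminate D.

D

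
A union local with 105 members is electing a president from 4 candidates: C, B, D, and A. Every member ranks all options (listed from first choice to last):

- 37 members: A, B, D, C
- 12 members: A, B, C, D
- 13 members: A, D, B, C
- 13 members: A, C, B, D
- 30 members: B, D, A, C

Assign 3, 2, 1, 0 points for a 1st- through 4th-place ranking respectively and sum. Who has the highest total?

C: 37·0 + 12·1 + 13·0 + 13·2 + 30·0 = 38
B: 37·2 + 12·2 + 13·1 + 13·1 + 30·3 = 214
D: 37·1 + 12·0 + 13·2 + 13·0 + 30·2 = 123
A: 37·3 + 12·3 + 13·3 + 13·3 + 30·1 = 255
A has the highest Borda score (255).

A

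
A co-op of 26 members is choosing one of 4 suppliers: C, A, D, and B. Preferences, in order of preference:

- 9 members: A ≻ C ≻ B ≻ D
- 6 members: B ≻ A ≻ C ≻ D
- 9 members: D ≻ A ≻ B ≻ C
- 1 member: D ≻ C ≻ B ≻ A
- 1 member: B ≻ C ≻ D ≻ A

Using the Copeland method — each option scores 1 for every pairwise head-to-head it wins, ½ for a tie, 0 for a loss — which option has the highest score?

C: beats D; loses to A and B → score 1.
A: beats C, D, and B → score 3.
D: loses to C, A, and B → score 0.
B: beats C and D; loses to A → score 2.
A has the best pairwise record.

A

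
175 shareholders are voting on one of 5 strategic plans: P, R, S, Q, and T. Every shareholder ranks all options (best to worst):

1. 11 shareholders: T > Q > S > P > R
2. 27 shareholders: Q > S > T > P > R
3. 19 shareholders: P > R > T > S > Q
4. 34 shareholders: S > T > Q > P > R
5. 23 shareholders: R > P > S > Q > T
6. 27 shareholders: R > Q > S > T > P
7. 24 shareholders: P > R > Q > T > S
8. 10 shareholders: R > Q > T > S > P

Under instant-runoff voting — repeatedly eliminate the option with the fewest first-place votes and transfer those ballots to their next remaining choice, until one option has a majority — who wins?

Round 1: P 43, R 60, S 34, Q 27, T 11. Eliminate T.
Round 2: P 43, R 60, S 34, Q 38. Eliminate S.
Round 3: P 43, R 60, Q 72. Eliminate P.
Round 4: R 103, Q 72. R has a majority.

R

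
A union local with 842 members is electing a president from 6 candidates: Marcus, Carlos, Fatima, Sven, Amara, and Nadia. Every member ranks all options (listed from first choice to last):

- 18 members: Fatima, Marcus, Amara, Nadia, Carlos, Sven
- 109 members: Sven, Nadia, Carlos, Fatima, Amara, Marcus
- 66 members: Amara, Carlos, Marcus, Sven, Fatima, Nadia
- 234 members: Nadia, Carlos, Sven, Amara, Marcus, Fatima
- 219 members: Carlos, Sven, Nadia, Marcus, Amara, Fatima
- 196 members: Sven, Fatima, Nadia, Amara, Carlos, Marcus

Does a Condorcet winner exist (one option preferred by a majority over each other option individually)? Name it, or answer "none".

Checking pairwise contests:
Carlos beats Marcus 824–18.
Nadia beats Carlos 557–285.
Marcus beats Fatima 519–323.
Carlos beats Sven 537–305.
Carlos beats Amara 562–280.
Sven beats Nadia 590–252.
Every option loses at least one head-to-head, so there is no Condorcet winner.

none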